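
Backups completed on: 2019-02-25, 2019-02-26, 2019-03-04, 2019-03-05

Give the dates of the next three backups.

2019-03-11, 2019-03-12, 2019-03-18

The gap pattern 1, 6, 1 repeats every 2 events.
These are the Mondays and Tuesdays of each week.
Next Monday: 2019-03-11.
Next Tuesday: 2019-03-12.
Next Monday: 2019-03-18.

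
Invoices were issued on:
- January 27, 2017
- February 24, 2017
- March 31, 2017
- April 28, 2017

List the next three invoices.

Every date is a Friday; gaps 28, 35, 28 days.
Each is the last Friday of its month (at least one falls on the 29th or later, ruling out '4th Friday').
Last Friday of May 2017: May 26, 2017.
June 2017 ends with Friday June 30, 2017.
Last Friday of July 2017: July 28, 2017.

May 26, 2017; June 30, 2017; July 28, 2017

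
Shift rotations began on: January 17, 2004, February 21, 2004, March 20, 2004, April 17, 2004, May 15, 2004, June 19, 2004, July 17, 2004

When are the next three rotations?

August 21, 2004; September 18, 2004; October 16, 2004

Gaps: 35, 28, 28, 28, 35, 28 days — a mix of 28 and 35. Every date is a Saturday.
Each is the 3rd Saturday of its month.
August 2004 — 3rd Saturday is August 21, 2004.
3rd Saturday of September 2004: September 18, 2004.
October 2004 — 3rd Saturday is October 16, 2004.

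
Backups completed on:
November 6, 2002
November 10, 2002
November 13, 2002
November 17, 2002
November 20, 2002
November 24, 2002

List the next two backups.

November 27, 2002; December 1, 2002

The gap pattern 4, 3, 4, 3, 4 repeats every 2 events.
These are the Wednesdays and Sundays of each week.
The following Wednesday is November 27, 2002.
Next Sunday: December 1, 2002.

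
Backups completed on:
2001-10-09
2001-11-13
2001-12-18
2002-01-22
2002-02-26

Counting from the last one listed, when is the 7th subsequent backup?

2002-10-29

Gaps between consecutive events: 35, 35, 35, 35 days — a constant 35-day interval.
2002-02-26 + 35 days = 2002-04-02.
2002-04-02 + 35 days = 2002-05-07.
2002-05-07 + 35 days = 2002-06-11.
2002-06-11 + 35 days = 2002-07-16.
2002-07-16 + 35 days = 2002-08-20.
2002-08-20 + 35 days = 2002-09-24.
2002-09-24 + 35 days = 2002-10-29.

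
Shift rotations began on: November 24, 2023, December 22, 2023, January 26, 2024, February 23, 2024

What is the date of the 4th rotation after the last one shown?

June 28, 2024

All dates are Fridays, 28, 35, 28 days apart.
Specifically, the 4th Friday of each month.
March 2024 — 4th Friday is March 22, 2024.
April 2024 — 4th Friday is April 26, 2024.
May 2024 — 4th Friday is May 24, 2024.
4th Friday of June 2024: June 28, 2024.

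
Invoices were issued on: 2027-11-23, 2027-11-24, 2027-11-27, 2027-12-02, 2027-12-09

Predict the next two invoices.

The spacing grows by 2 each time: 1, 3, 5, 7 days.
Next gap: 9 days. 2027-12-09 + 9 days = 2027-12-18.
Next gap: 11 days. 2027-12-18 + 11 days = 2027-12-29.

2027-12-18, 2027-12-29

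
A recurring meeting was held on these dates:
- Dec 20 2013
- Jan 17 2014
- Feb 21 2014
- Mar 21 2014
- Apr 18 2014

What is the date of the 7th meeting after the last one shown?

Nov 21 2014

All dates are Fridays, 28, 35, 28, 28 days apart.
Specifically, the 3rd Friday of each month.
3rd Friday of May 2014: May 16 2014.
3rd Friday of June 2014: Jun 20 2014.
3rd Friday of July 2014: Jul 18 2014.
3rd Friday of August 2014: Aug 15 2014.
3rd Friday of September 2014: Sep 19 2014.
3rd Friday of October 2014: Oct 17 2014.
3rd Friday of November 2014: Nov 21 2014.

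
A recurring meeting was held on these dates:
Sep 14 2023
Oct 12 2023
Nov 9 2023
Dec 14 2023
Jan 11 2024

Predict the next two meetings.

Feb 8 2024, Mar 14 2024

Gaps: 28, 28, 35, 28 days — a mix of 28 and 35. Every date is a Thursday.
Each is the 2nd Thursday of its month.
February 2024 — 2nd Thursday is Feb 8 2024.
March 2024 — 2nd Thursday is Mar 14 2024.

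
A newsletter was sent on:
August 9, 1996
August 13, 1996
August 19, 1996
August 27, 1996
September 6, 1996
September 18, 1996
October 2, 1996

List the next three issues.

The spacing grows by 2 each time: 4, 6, 8, 10, 12, 14 days.
Next gap: 16 days. October 2, 1996 + 16 days = October 18, 1996.
Next gap: 18 days. October 18, 1996 + 18 days = November 5, 1996.
Next gap: 20 days. November 5, 1996 + 20 days = November 25, 1996.

October 18, 1996; November 5, 1996; November 25, 1996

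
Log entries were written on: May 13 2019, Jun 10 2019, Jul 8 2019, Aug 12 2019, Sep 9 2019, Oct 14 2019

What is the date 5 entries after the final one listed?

Mar 9 2020

Gaps: 28, 28, 35, 28, 35 days — a mix of 28 and 35. Every date is a Monday.
Each is the 2nd Monday of its month.
November 2019 — 2nd Monday is Nov 11 2019.
December 2019 — 2nd Monday is Dec 9 2019.
2nd Monday of January 2020: Jan 13 2020.
February 2020 — 2nd Monday is Feb 10 2020.
2nd Monday of March 2020: Mar 9 2020.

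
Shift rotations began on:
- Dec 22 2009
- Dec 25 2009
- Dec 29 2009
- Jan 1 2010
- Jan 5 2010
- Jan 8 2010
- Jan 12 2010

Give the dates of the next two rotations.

The gap pattern 3, 4, 3, 4, 3, 4 repeats every 2 events.
These are the Tuesdays and Fridays of each week.
The following Friday is Jan 15 2010.
The following Tuesday is Jan 19 2010.

Jan 15 2010, Jan 19 2010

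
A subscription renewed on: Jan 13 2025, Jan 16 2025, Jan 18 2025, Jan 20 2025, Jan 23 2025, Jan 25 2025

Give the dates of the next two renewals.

Jan 27 2025, Jan 30 2025

The gap pattern 3, 2, 2, 3, 2 repeats every 3 events.
These are the Mondays, Thursdays and Saturdays of each week.
Next Monday: Jan 27 2025.
The following Thursday is Jan 30 2025.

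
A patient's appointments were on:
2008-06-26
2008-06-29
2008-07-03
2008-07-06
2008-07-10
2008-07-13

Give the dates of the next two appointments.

Gaps: 3, 4, 3, 4, 3 days — not constant, but cyclic with period 2.
The events fall on every Thursday and Sunday.
The following Thursday is 2008-07-17.
The following Sunday is 2008-07-20.

2008-07-17, 2008-07-20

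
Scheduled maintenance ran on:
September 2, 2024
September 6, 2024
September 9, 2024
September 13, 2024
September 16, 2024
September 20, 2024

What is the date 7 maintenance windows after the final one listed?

The gap pattern 4, 3, 4, 3, 4 repeats every 2 events.
These are the Mondays and Fridays of each week.
Next Monday: September 23, 2024.
Next Friday: September 27, 2024.
The following Monday is September 30, 2024.
The following Friday is October 4, 2024.
Next Monday: October 7, 2024.
The following Friday is October 11, 2024.
The following Monday is October 14, 2024.

October 14, 2024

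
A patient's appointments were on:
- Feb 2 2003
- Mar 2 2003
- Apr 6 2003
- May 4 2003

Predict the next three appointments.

Gaps: 28, 35, 28 days — a mix of 28 and 35. Every date is a Sunday.
Each is the 1st Sunday of its month.
1st Sunday of June 2003: Jun 1 2003.
July 2003 — 1st Sunday is Jul 6 2003.
August 2003 — 1st Sunday is Aug 3 2003.

Jun 1 2003, Jul 6 2003, Aug 3 2003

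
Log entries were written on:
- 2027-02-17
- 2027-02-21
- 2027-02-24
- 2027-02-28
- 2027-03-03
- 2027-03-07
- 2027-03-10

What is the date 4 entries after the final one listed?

2027-03-24

The gap pattern 4, 3, 4, 3, 4, 3 repeats every 2 events.
These are the Wednesdays and Sundays of each week.
Next Sunday: 2027-03-14.
The following Wednesday is 2027-03-17.
The following Sunday is 2027-03-21.
The following Wednesday is 2027-03-24.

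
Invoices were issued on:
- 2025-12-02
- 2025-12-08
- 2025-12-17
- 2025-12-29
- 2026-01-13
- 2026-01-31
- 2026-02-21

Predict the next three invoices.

2026-03-17, 2026-04-13, 2026-05-13

Gaps: 6, 9, 12, 15, 18, 21 days — each gap is 3 larger than the previous one.
Next gap: 24 days. 2026-02-21 + 24 days = 2026-03-17.
Next gap: 27 days. 2026-03-17 + 27 days = 2026-04-13.
Next gap: 30 days. 2026-04-13 + 30 days = 2026-05-13.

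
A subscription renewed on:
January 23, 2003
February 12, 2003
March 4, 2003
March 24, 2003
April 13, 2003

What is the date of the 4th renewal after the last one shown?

July 2, 2003

Gaps between consecutive events: 20, 20, 20, 20 days — a constant 20-day interval.
April 13, 2003 + 20 days = May 3, 2003.
May 3, 2003 + 20 days = May 23, 2003.
May 23, 2003 + 20 days = June 12, 2003.
June 12, 2003 + 20 days = July 2, 2003.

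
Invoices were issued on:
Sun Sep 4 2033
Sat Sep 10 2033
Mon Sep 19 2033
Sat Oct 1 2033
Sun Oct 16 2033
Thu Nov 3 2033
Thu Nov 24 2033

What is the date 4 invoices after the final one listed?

The spacing grows by 3 each time: 6, 9, 12, 15, 18, 21 days.
Next gap: 24 days. Thu Nov 24 2033 + 24 days = Sun Dec 18 2033.
Next gap: 27 days. Sun Dec 18 2033 + 27 days = Sat Jan 14 2034.
Next gap: 30 days. Sat Jan 14 2034 + 30 days = Mon Feb 13 2034.
Next gap: 33 days. Mon Feb 13 2034 + 33 days = Sat Mar 18 2034.

Sat Mar 18 2034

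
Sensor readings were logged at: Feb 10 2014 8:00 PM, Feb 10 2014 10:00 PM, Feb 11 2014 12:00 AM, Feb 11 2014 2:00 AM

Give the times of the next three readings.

Feb 11 2014 4:00 AM, Feb 11 2014 6:00 AM, Feb 11 2014 8:00 AM

Spacing: 2, 2, 2 h — constant 2 h.
Feb 11 2014 2:00 AM + 2 h = Feb 11 2014 4:00 AM.
Feb 11 2014 4:00 AM + 2 h = Feb 11 2014 6:00 AM.
Feb 11 2014 6:00 AM + 2 h = Feb 11 2014 8:00 AM.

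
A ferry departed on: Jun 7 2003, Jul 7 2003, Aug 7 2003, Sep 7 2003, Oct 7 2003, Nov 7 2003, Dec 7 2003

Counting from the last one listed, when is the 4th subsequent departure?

Gaps: 30, 31, 31, 30, 31, 30 days — not constant. Every event is on the 7th of the month.
Pattern: the 7th of each month.
Next: January 2004 → Jan 7 2004.
Next: February 2004 → Feb 7 2004.
March 2004: Mar 7 2004.
April 2004: Apr 7 2004.

Apr 7 2004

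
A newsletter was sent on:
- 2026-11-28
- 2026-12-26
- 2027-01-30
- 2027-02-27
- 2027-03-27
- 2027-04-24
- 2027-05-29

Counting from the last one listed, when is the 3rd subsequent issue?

2027-08-28

All Saturdays; the gaps (28, 35, 28, 28, 28, 35) vary with month length.
This is the last Saturday of each month.
Last Saturday of June 2027: 2027-06-26.
July 2027 ends with Saturday 2027-07-31.
August 2027 ends with Saturday 2027-08-28.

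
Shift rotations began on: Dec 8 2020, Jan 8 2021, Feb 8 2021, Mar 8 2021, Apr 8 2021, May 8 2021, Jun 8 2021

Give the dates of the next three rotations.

Jul 8 2021, Aug 8 2021, Sep 8 2021

Gaps: 31, 31, 28, 31, 30, 31 days — not constant. Every event is on the 8th of the month.
Pattern: the 8th of each month.
Next: July 2021 → Jul 8 2021.
Next: August 2021 → Aug 8 2021.
September 2021: Sep 8 2021.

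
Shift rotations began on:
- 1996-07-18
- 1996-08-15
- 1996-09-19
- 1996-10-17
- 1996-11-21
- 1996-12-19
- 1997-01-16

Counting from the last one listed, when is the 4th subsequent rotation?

Gaps: 28, 35, 28, 35, 28, 28 days — a mix of 28 and 35. Every date is a Thursday.
Each is the 3rd Thursday of its month.
February 1997 — 3rd Thursday is 1997-02-20.
3rd Thursday of March 1997: 1997-03-20.
3rd Thursday of April 1997: 1997-04-17.
May 1997 — 3rd Thursday is 1997-05-15.

1997-05-15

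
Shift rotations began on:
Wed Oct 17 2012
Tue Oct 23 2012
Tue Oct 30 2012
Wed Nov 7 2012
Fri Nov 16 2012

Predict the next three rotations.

Gaps: 6, 7, 8, 9 days — each gap is 1 larger than the previous one.
Next gap: 10 days. Fri Nov 16 2012 + 10 days = Mon Nov 26 2012.
Next gap: 11 days. Mon Nov 26 2012 + 11 days = Fri Dec 7 2012.
Next gap: 12 days. Fri Dec 7 2012 + 12 days = Wed Dec 19 2012.

Mon Nov 26 2012, Fri Dec 7 2012, Wed Dec 19 2012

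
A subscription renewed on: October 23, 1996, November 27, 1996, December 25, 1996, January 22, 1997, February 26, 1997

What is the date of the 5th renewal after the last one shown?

July 23, 1997

All dates are Wednesdays, 35, 28, 28, 35 days apart.
Specifically, the 4th Wednesday of each month.
4th Wednesday of March 1997: March 26, 1997.
April 1997 — 4th Wednesday is April 23, 1997.
4th Wednesday of May 1997: May 28, 1997.
4th Wednesday of June 1997: June 25, 1997.
July 1997 — 4th Wednesday is July 23, 1997.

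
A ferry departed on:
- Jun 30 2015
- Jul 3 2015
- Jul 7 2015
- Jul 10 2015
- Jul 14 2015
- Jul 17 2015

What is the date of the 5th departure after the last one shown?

Every event lands on a Tuesday or Friday (gaps cycle 3, 4, 3, 4, 3).
So the schedule is: every Tuesday and Friday.
The following Tuesday is Jul 21 2015.
Next Friday: Jul 24 2015.
Next Tuesday: Jul 28 2015.
Next Friday: Jul 31 2015.
The following Tuesday is Aug 4 2015.

Aug 4 2015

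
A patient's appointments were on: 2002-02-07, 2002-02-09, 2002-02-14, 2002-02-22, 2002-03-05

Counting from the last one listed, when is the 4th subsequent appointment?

2002-05-18

Intervals are 2, 5, 8, 11 days — an arithmetic progression with common difference 3.
Next gap: 14 days. 2002-03-05 + 14 days = 2002-03-19.
Next gap: 17 days. 2002-03-19 + 17 days = 2002-04-05.
Next gap: 20 days. 2002-04-05 + 20 days = 2002-04-25.
Next gap: 23 days. 2002-04-25 + 23 days = 2002-05-18.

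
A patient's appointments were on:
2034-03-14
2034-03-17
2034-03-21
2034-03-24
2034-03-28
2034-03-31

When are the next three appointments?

Gaps: 3, 4, 3, 4, 3 days — not constant, but cyclic with period 2.
The events fall on every Tuesday and Friday.
The following Tuesday is 2034-04-04.
The following Friday is 2034-04-07.
Next Tuesday: 2034-04-11.

2034-04-04, 2034-04-07, 2034-04-11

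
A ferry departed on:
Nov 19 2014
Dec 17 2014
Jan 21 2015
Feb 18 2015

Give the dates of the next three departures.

These are Wednesdays at 28- or 35-day spacing (28, 35, 28).
The pattern: 3rd Wednesday of the month.
March 2015 — 3rd Wednesday is Mar 18 2015.
3rd Wednesday of April 2015: Apr 15 2015.
May 2015 — 3rd Wednesday is May 20 2015.

Mar 18 2015, Apr 15 2015, May 20 2015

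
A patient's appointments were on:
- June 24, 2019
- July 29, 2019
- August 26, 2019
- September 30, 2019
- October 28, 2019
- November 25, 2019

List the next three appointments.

December 30, 2019; January 27, 2020; February 24, 2020

Every date is a Monday; gaps 35, 28, 35, 28, 28 days.
Each is the last Monday of its month (at least one falls on the 29th or later, ruling out '4th Monday').
December 2019 ends with Monday December 30, 2019.
January 2020 ends with Monday January 27, 2020.
Last Monday of February 2020: February 24, 2020.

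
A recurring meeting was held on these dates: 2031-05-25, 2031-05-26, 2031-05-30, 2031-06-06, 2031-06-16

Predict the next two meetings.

Intervals are 1, 4, 7, 10 days — an arithmetic progression with common difference 3.
Next gap: 13 days. 2031-06-16 + 13 days = 2031-06-29.
Next gap: 16 days. 2031-06-29 + 16 days = 2031-07-15.

2031-06-29, 2031-07-15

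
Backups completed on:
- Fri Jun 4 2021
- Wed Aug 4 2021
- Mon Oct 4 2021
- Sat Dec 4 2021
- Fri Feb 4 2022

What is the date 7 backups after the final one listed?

Tue Apr 4 2023

The day-of-month is always 4 (61, 61, 61, 62 days between events).
So this recurs on the 4th of every 2 months.
April 2022: Mon Apr 4 2022.
Next: June 2022 → Sat Jun 4 2022.
Next: August 2022 → Thu Aug 4 2022.
Next: October 2022 → Tue Oct 4 2022.
Next: December 2022 → Sun Dec 4 2022.
Next: February 2023 → Sat Feb 4 2023.
April 2023: Tue Apr 4 2023.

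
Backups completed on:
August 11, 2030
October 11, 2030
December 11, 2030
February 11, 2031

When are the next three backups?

April 11, 2031; June 11, 2031; August 11, 2031

Gaps: 61, 61, 62 days — not constant. Every event is on the 11th of the month.
Pattern: the 11th of every 2 months.
April 2031: April 11, 2031.
Next: June 2031 → June 11, 2031.
August 2031: August 11, 2031.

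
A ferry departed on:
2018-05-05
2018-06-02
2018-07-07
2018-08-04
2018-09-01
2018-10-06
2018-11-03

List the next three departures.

Gaps: 28, 35, 28, 28, 35, 28 days — a mix of 28 and 35. Every date is a Saturday.
Each is the 1st Saturday of its month.
1st Saturday of December 2018: 2018-12-01.
January 2019 — 1st Saturday is 2019-01-05.
February 2019 — 1st Saturday is 2019-02-02.

2018-12-01, 2019-01-05, 2019-02-02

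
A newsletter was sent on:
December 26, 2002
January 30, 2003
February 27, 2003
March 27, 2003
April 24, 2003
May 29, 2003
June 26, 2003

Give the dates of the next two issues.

July 31, 2003; August 28, 2003

All Thursdays; the gaps (35, 28, 28, 28, 35, 28) vary with month length.
This is the last Thursday of each month.
July 2003 ends with Thursday July 31, 2003.
August 2003 ends with Thursday August 28, 2003.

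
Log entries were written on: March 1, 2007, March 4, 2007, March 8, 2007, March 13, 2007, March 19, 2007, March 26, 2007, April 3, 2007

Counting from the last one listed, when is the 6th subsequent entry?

June 11, 2007

Intervals are 3, 4, 5, 6, 7, 8 days — an arithmetic progression with common difference 1.
Next gap: 9 days. April 3, 2007 + 9 days = April 12, 2007.
Next gap: 10 days. April 12, 2007 + 10 days = April 22, 2007.
Next gap: 11 days. April 22, 2007 + 11 days = May 3, 2007.
Next gap: 12 days. May 3, 2007 + 12 days = May 15, 2007.
Next gap: 13 days. May 15, 2007 + 13 days = May 28, 2007.
Next gap: 14 days. May 28, 2007 + 14 days = June 11, 2007.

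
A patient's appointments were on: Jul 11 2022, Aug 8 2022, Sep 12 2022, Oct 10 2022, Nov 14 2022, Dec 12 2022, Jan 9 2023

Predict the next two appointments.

Feb 13 2023, Mar 13 2023

All dates are Mondays, 28, 35, 28, 35, 28, 28 days apart.
Specifically, the 2nd Monday of each month.
2nd Monday of February 2023: Feb 13 2023.
March 2023 — 2nd Monday is Mar 13 2023.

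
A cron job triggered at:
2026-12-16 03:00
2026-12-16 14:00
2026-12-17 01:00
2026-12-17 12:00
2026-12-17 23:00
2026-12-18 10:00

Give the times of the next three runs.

2026-12-18 21:00, 2026-12-19 08:00, 2026-12-19 19:00

Spacing: 11, 11, 11, 11, 11 h — constant 11 h.
2026-12-18 10:00 + 11 h = 2026-12-18 21:00.
2026-12-18 21:00 + 11 h = 2026-12-19 08:00.
2026-12-19 08:00 + 11 h = 2026-12-19 19:00.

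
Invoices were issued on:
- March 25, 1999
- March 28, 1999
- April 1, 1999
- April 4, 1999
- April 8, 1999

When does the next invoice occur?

April 11, 1999

Gaps: 3, 4, 3, 4 days — not constant, but cyclic with period 2.
The events fall on every Thursday and Sunday.
The following Sunday is April 11, 1999.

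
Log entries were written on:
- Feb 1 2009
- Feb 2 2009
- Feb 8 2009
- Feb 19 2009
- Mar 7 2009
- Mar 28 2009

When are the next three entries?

Intervals are 1, 6, 11, 16, 21 days — an arithmetic progression with common difference 5.
Next gap: 26 days. Mar 28 2009 + 26 days = Apr 23 2009.
Next gap: 31 days. Apr 23 2009 + 31 days = May 24 2009.
Next gap: 36 days. May 24 2009 + 36 days = Jun 29 2009.

Apr 23 2009, May 24 2009, Jun 29 2009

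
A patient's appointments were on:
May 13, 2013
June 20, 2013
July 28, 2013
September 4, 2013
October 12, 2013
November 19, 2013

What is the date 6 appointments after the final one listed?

July 5, 2014

Gaps between consecutive events: 38, 38, 38, 38, 38 days — a constant 38-day interval.
November 19, 2013 + 38 days = December 27, 2013.
December 27, 2013 + 38 days = February 3, 2014.
February 3, 2014 + 38 days = March 13, 2014.
March 13, 2014 + 38 days = April 20, 2014.
April 20, 2014 + 38 days = May 28, 2014.
May 28, 2014 + 38 days = July 5, 2014.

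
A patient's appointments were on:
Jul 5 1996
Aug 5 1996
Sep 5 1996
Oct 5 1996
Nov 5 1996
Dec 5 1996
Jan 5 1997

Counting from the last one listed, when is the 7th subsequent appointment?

Aug 5 1997

Each date is the 5th; the gaps (31, 31, 30, 31, 30, 31) track the month lengths.
The rule is the 5th of each month.
February 1997: Feb 5 1997.
Next: March 1997 → Mar 5 1997.
Next: April 1997 → Apr 5 1997.
Next: May 1997 → May 5 1997.
Next: June 1997 → Jun 5 1997.
July 1997: Jul 5 1997.
Next: August 1997 → Aug 5 1997.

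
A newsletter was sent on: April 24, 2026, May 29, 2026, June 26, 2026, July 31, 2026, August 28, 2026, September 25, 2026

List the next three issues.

These are Fridays with 35, 28, 35, 28, 28-day gaps.
Each is the final Friday of its month — May 29, 2026 is past the 28th, so '4th Friday' doesn't fit.
October 2026 ends with Friday October 30, 2026.
Last Friday of November 2026: November 27, 2026.
Last Friday of December 2026: December 25, 2026.

October 30, 2026; November 27, 2026; December 25, 2026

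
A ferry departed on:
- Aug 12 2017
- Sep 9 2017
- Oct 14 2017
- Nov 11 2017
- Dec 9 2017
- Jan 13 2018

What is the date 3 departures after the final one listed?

Gaps: 28, 35, 28, 28, 35 days — a mix of 28 and 35. Every date is a Saturday.
Each is the 2nd Saturday of its month.
2nd Saturday of February 2018: Feb 10 2018.
March 2018 — 2nd Saturday is Mar 10 2018.
2nd Saturday of April 2018: Apr 14 2018.

Apr 14 2018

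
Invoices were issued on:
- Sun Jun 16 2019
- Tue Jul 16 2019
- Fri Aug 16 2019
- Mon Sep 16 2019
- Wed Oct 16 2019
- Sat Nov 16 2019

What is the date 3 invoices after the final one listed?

Sun Feb 16 2020

Gaps: 30, 31, 31, 30, 31 days — not constant. Every event is on the 16th of the month.
Pattern: the 16th of each month.
Next: December 2019 → Mon Dec 16 2019.
January 2020: Thu Jan 16 2020.
Next: February 2020 → Sun Feb 16 2020.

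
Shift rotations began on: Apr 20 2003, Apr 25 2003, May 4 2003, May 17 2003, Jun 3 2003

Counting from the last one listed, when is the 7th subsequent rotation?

Jan 20 2004

Intervals are 5, 9, 13, 17 days — an arithmetic progression with common difference 4.
Next gap: 21 days. Jun 3 2003 + 21 days = Jun 24 2003.
Next gap: 25 days. Jun 24 2003 + 25 days = Jul 19 2003.
Next gap: 29 days. Jul 19 2003 + 29 days = Aug 17 2003.
Next gap: 33 days. Aug 17 2003 + 33 days = Sep 19 2003.
Next gap: 37 days. Sep 19 2003 + 37 days = Oct 26 2003.
Next gap: 41 days. Oct 26 2003 + 41 days = Dec 6 2003.
Next gap: 45 days. Dec 6 2003 + 45 days = Jan 20 2004.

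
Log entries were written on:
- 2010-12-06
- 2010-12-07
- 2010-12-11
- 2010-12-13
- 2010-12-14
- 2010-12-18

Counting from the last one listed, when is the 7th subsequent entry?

2011-01-03

Gaps: 1, 4, 2, 1, 4 days — not constant, but cyclic with period 3.
The events fall on every Monday, Tuesday and Saturday.
Next Monday: 2010-12-20.
The following Tuesday is 2010-12-21.
The following Saturday is 2010-12-25.
Next Monday: 2010-12-27.
Next Tuesday: 2010-12-28.
Next Saturday: 2011-01-01.
Next Monday: 2011-01-03.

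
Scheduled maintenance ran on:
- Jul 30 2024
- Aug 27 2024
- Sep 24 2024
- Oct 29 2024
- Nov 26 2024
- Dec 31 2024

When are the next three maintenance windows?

These are Tuesdays with 28, 28, 35, 28, 35-day gaps.
Each is the final Tuesday of its month — Jul 30 2024 is past the 28th, so '4th Tuesday' doesn't fit.
Last Tuesday of January 2025: Jan 28 2025.
Last Tuesday of February 2025: Feb 25 2025.
March 2025 ends with Tuesday Mar 25 2025.

Jan 28 2025, Feb 25 2025, Mar 25 2025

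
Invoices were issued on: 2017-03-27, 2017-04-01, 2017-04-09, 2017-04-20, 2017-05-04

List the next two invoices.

2017-05-21, 2017-06-10

Gaps: 5, 8, 11, 14 days — each gap is 3 larger than the previous one.
Next gap: 17 days. 2017-05-04 + 17 days = 2017-05-21.
Next gap: 20 days. 2017-05-21 + 20 days = 2017-06-10.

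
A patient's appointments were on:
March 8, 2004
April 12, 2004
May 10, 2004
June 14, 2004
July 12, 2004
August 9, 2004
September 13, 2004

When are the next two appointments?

These are Mondays at 28- or 35-day spacing (35, 28, 35, 28, 28, 35).
The pattern: 2nd Monday of the month.
October 2004 — 2nd Monday is October 11, 2004.
2nd Monday of November 2004: November 8, 2004.

October 11, 2004; November 8, 2004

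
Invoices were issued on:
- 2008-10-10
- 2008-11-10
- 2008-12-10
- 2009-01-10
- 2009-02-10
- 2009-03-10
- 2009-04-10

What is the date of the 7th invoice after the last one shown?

2009-11-10

The day-of-month is always 10 (31, 30, 31, 31, 28, 31 days between events).
So this recurs on the 10th of each month.
May 2009: 2009-05-10.
Next: June 2009 → 2009-06-10.
Next: July 2009 → 2009-07-10.
Next: August 2009 → 2009-08-10.
September 2009: 2009-09-10.
Next: October 2009 → 2009-10-10.
Next: November 2009 → 2009-11-10.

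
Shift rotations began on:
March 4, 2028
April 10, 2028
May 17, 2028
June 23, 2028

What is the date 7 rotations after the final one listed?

Every event comes 37 days after the last (37, 37, 37).
June 23, 2028 + 37 days = July 30, 2028.
July 30, 2028 + 37 days = September 5, 2028.
September 5, 2028 + 37 days = October 12, 2028.
October 12, 2028 + 37 days = November 18, 2028.
November 18, 2028 + 37 days = December 25, 2028.
December 25, 2028 + 37 days = January 31, 2029.
January 31, 2029 + 37 days = March 9, 2029.

March 9, 2029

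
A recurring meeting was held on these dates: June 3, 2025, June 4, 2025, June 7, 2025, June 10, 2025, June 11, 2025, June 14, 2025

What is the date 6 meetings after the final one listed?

Gaps: 1, 3, 3, 1, 3 days — not constant, but cyclic with period 3.
The events fall on every Tuesday, Wednesday and Saturday.
The following Tuesday is June 17, 2025.
The following Wednesday is June 18, 2025.
The following Saturday is June 21, 2025.
Next Tuesday: June 24, 2025.
The following Wednesday is June 25, 2025.
The following Saturday is June 28, 2025.

June 28, 2025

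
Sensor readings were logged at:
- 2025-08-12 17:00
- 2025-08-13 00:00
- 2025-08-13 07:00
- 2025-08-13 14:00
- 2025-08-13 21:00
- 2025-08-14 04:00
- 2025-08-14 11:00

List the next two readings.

Spacing: 7, 7, 7, 7, 7, 7 h — constant 7 h.
2025-08-14 11:00 + 7 h = 2025-08-14 18:00.
2025-08-14 18:00 + 7 h = 2025-08-15 01:00.

2025-08-14 18:00, 2025-08-15 01:00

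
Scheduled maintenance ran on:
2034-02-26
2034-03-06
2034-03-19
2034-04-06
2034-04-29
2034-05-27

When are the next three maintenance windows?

2034-06-29, 2034-08-06, 2034-09-18

Gaps: 8, 13, 18, 23, 28 days — each gap is 5 larger than the previous one.
Next gap: 33 days. 2034-05-27 + 33 days = 2034-06-29.
Next gap: 38 days. 2034-06-29 + 38 days = 2034-08-06.
Next gap: 43 days. 2034-08-06 + 43 days = 2034-09-18.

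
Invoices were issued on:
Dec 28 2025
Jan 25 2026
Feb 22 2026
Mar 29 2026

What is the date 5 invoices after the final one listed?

All Sundays; the gaps (28, 28, 35) vary with month length.
This is the last Sunday of each month.
April 2026 ends with Sunday Apr 26 2026.
Last Sunday of May 2026: May 31 2026.
Last Sunday of June 2026: Jun 28 2026.
Last Sunday of July 2026: Jul 26 2026.
August 2026 ends with Sunday Aug 30 2026.

Aug 30 2026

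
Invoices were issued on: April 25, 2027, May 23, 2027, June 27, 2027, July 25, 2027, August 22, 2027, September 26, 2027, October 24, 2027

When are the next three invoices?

Gaps: 28, 35, 28, 28, 35, 28 days — a mix of 28 and 35. Every date is a Sunday.
Each is the 4th Sunday of its month.
November 2027 — 4th Sunday is November 28, 2027.
December 2027 — 4th Sunday is December 26, 2027.
4th Sunday of January 2028: January 23, 2028.

November 28, 2027; December 26, 2027; January 23, 2028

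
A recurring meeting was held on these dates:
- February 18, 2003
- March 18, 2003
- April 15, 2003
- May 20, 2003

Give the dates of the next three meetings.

Gaps: 28, 28, 35 days — a mix of 28 and 35. Every date is a Tuesday.
Each is the 3rd Tuesday of its month.
3rd Tuesday of June 2003: June 17, 2003.
July 2003 — 3rd Tuesday is July 15, 2003.
August 2003 — 3rd Tuesday is August 19, 2003.

June 17, 2003; July 15, 2003; August 19, 2003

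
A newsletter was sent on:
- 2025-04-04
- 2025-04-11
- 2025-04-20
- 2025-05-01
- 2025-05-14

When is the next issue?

The spacing grows by 2 each time: 7, 9, 11, 13 days.
Next gap: 15 days. 2025-05-14 + 15 days = 2025-05-29.

2025-05-29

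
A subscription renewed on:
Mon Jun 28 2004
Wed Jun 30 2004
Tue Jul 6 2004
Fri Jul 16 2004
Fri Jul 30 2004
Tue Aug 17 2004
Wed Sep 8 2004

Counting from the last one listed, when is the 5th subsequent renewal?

Fri Feb 25 2005

Intervals are 2, 6, 10, 14, 18, 22 days — an arithmetic progression with common difference 4.
Next gap: 26 days. Wed Sep 8 2004 + 26 days = Mon Oct 4 2004.
Next gap: 30 days. Mon Oct 4 2004 + 30 days = Wed Nov 3 2004.
Next gap: 34 days. Wed Nov 3 2004 + 34 days = Tue Dec 7 2004.
Next gap: 38 days. Tue Dec 7 2004 + 38 days = Fri Jan 14 2005.
Next gap: 42 days. Fri Jan 14 2005 + 42 days = Fri Feb 25 2005.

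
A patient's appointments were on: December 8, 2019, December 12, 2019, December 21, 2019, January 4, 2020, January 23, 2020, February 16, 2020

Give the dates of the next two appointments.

Gaps: 4, 9, 14, 19, 24 days — each gap is 5 larger than the previous one.
Next gap: 29 days. February 16, 2020 + 29 days = March 16, 2020.
Next gap: 34 days. March 16, 2020 + 34 days = April 19, 2020.

March 16, 2020; April 19, 2020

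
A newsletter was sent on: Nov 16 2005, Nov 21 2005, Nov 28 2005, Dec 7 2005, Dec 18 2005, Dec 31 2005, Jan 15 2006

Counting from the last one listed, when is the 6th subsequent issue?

Gaps: 5, 7, 9, 11, 13, 15 days — each gap is 2 larger than the previous one.
Next gap: 17 days. Jan 15 2006 + 17 days = Feb 1 2006.
Next gap: 19 days. Feb 1 2006 + 19 days = Feb 20 2006.
Next gap: 21 days. Feb 20 2006 + 21 days = Mar 13 2006.
Next gap: 23 days. Mar 13 2006 + 23 days = Apr 5 2006.
Next gap: 25 days. Apr 5 2006 + 25 days = Apr 30 2006.
Next gap: 27 days. Apr 30 2006 + 27 days = May 27 2006.

May 27 2006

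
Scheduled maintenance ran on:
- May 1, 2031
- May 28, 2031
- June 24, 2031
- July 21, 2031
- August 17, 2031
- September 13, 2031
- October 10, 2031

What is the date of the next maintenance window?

November 6, 2031

Gaps between consecutive events: 27, 27, 27, 27, 27, 27 days — a constant 27-day interval.
October 10, 2031 + 27 days = November 6, 2031.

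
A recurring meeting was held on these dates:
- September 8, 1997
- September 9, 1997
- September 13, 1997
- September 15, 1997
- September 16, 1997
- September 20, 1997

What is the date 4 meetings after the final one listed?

September 29, 1997

Every event lands on a Monday or Tuesday or Saturday (gaps cycle 1, 4, 2, 1, 4).
So the schedule is: every Monday, Tuesday and Saturday.
The following Monday is September 22, 1997.
The following Tuesday is September 23, 1997.
Next Saturday: September 27, 1997.
The following Monday is September 29, 1997.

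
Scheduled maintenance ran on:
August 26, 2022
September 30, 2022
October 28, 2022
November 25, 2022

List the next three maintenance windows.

December 30, 2022; January 27, 2023; February 24, 2023

All Fridays; the gaps (35, 28, 28) vary with month length.
This is the last Friday of each month.
December 2022 ends with Friday December 30, 2022.
Last Friday of January 2023: January 27, 2023.
Last Friday of February 2023: February 24, 2023.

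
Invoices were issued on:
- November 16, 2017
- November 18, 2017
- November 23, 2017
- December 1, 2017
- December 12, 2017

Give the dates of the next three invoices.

Intervals are 2, 5, 8, 11 days — an arithmetic progression with common difference 3.
Next gap: 14 days. December 12, 2017 + 14 days = December 26, 2017.
Next gap: 17 days. December 26, 2017 + 17 days = January 12, 2018.
Next gap: 20 days. January 12, 2018 + 20 days = February 1, 2018.

December 26, 2017; January 12, 2018; February 1, 2018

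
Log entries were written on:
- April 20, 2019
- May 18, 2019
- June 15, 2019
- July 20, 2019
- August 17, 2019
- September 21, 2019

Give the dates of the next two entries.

October 19, 2019; November 16, 2019

These are Saturdays at 28- or 35-day spacing (28, 28, 35, 28, 35).
The pattern: 3rd Saturday of the month.
October 2019 — 3rd Saturday is October 19, 2019.
3rd Saturday of November 2019: November 16, 2019.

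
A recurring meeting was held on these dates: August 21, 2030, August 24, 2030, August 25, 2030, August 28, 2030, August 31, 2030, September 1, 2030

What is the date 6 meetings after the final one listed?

The gap pattern 3, 1, 3, 3, 1 repeats every 3 events.
These are the Wednesdays, Saturdays and Sundays of each week.
Next Wednesday: September 4, 2030.
Next Saturday: September 7, 2030.
Next Sunday: September 8, 2030.
The following Wednesday is September 11, 2030.
The following Saturday is September 14, 2030.
The following Sunday is September 15, 2030.

September 15, 2030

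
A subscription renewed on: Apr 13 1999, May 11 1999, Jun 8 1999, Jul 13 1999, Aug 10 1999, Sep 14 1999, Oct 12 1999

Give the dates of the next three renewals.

All dates are Tuesdays, 28, 28, 35, 28, 35, 28 days apart.
Specifically, the 2nd Tuesday of each month.
November 1999 — 2nd Tuesday is Nov 9 1999.
December 1999 — 2nd Tuesday is Dec 14 1999.
January 2000 — 2nd Tuesday is Jan 11 2000.

Nov 9 1999, Dec 14 1999, Jan 11 2000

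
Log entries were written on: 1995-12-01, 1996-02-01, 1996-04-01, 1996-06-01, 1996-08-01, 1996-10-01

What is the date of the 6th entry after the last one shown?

Gaps: 62, 60, 61, 61, 61 days — not constant. Every event is on the 1st of the month.
Pattern: the 1st of every 2 months.
Next: December 1996 → 1996-12-01.
February 1997: 1997-02-01.
Next: April 1997 → 1997-04-01.
June 1997: 1997-06-01.
Next: August 1997 → 1997-08-01.
Next: October 1997 → 1997-10-01.

1997-10-01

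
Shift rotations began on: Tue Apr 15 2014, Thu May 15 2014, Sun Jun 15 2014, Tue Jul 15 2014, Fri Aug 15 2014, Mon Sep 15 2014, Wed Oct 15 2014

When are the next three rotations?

Each date is the 15th; the gaps (30, 31, 30, 31, 31, 30) track the month lengths.
The rule is the 15th of each month.
November 2014: Sat Nov 15 2014.
Next: December 2014 → Mon Dec 15 2014.
Next: January 2015 → Thu Jan 15 2015.

Sat Nov 15 2014, Mon Dec 15 2014, Thu Jan 15 2015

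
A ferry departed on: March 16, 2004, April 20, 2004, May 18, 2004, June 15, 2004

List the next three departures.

These are Tuesdays at 28- or 35-day spacing (35, 28, 28).
The pattern: 3rd Tuesday of the month.
3rd Tuesday of July 2004: July 20, 2004.
3rd Tuesday of August 2004: August 17, 2004.
September 2004 — 3rd Tuesday is September 21, 2004.

July 20, 2004; August 17, 2004; September 21, 2004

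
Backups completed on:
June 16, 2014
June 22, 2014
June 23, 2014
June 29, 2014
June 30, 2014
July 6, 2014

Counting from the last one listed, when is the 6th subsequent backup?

The gap pattern 6, 1, 6, 1, 6 repeats every 2 events.
These are the Mondays and Sundays of each week.
The following Monday is July 7, 2014.
Next Sunday: July 13, 2014.
The following Monday is July 14, 2014.
The following Sunday is July 20, 2014.
Next Monday: July 21, 2014.
The following Sunday is July 27, 2014.

July 27, 2014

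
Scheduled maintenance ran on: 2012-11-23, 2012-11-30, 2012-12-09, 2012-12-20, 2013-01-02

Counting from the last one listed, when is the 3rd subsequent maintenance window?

2013-02-22

Gaps: 7, 9, 11, 13 days — each gap is 2 larger than the previous one.
Next gap: 15 days. 2013-01-02 + 15 days = 2013-01-17.
Next gap: 17 days. 2013-01-17 + 17 days = 2013-02-03.
Next gap: 19 days. 2013-02-03 + 19 days = 2013-02-22.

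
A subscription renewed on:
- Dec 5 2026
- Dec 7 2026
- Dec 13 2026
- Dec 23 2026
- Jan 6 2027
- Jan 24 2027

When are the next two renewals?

Gaps: 2, 6, 10, 14, 18 days — each gap is 4 larger than the previous one.
Next gap: 22 days. Jan 24 2027 + 22 days = Feb 15 2027.
Next gap: 26 days. Feb 15 2027 + 26 days = Mar 13 2027.

Feb 15 2027, Mar 13 2027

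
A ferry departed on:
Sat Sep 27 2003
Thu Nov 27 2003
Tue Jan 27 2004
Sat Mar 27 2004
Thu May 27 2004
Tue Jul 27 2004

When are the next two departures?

Mon Sep 27 2004, Sat Nov 27 2004

The day-of-month is always 27 (61, 61, 60, 61, 61 days between events).
So this recurs on the 27th of every 2 months.
Next: September 2004 → Mon Sep 27 2004.
November 2004: Sat Nov 27 2004.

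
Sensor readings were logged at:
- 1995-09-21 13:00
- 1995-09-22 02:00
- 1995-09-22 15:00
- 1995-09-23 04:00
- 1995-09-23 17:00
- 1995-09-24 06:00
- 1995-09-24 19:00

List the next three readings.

Gaps: 13, 13, 13, 13, 13, 13 hours — each event is 13 hours after the previous one.
1995-09-24 19:00 + 13 h = 1995-09-25 08:00.
1995-09-25 08:00 + 13 h = 1995-09-25 21:00.
1995-09-25 21:00 + 13 h = 1995-09-26 10:00.

1995-09-25 08:00, 1995-09-25 21:00, 1995-09-26 10:00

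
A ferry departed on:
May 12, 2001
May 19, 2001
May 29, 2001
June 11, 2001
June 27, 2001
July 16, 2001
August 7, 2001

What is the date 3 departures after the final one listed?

The spacing grows by 3 each time: 7, 10, 13, 16, 19, 22 days.
Next gap: 25 days. August 7, 2001 + 25 days = September 1, 2001.
Next gap: 28 days. September 1, 2001 + 28 days = September 29, 2001.
Next gap: 31 days. September 29, 2001 + 31 days = October 30, 2001.

October 30, 2001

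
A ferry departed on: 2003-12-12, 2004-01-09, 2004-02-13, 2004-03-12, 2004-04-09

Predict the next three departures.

2004-05-14, 2004-06-11, 2004-07-09

These are Fridays at 28- or 35-day spacing (28, 35, 28, 28).
The pattern: 2nd Friday of the month.
May 2004 — 2nd Friday is 2004-05-14.
June 2004 — 2nd Friday is 2004-06-11.
July 2004 — 2nd Friday is 2004-07-09.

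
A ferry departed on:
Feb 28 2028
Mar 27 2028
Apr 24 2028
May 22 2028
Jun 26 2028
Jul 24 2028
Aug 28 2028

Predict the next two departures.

Sep 25 2028, Oct 23 2028

All dates are Mondays, 28, 28, 28, 35, 28, 35 days apart.
Specifically, the 4th Monday of each month.
4th Monday of September 2028: Sep 25 2028.
4th Monday of October 2028: Oct 23 2028.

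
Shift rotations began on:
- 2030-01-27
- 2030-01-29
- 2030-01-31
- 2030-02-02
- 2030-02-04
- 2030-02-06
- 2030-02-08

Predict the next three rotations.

2030-02-10, 2030-02-12, 2030-02-14

Every event comes 2 days after the last (2, 2, 2, 2, 2, 2).
2030-02-08 + 2 days = 2030-02-10.
2030-02-10 + 2 days = 2030-02-12.
2030-02-12 + 2 days = 2030-02-14.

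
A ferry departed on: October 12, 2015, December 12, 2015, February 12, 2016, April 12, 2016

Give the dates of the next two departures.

The day-of-month is always 12 (61, 62, 60 days between events).
So this recurs on the 12th of every 2 months.
Next: June 2016 → June 12, 2016.
August 2016: August 12, 2016.

June 12, 2016; August 12, 2016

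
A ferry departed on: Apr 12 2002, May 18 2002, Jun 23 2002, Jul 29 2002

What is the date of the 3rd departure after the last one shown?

Every event comes 36 days after the last (36, 36, 36).
Jul 29 2002 + 36 days = Sep 3 2002.
Sep 3 2002 + 36 days = Oct 9 2002.
Oct 9 2002 + 36 days = Nov 14 2002.

Nov 14 2002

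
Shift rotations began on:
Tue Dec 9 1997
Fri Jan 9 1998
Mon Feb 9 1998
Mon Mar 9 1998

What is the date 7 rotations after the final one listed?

The day-of-month is always 9 (31, 31, 28 days between events).
So this recurs on the 9th of each month.
Next: April 1998 → Thu Apr 9 1998.
May 1998: Sat May 9 1998.
Next: June 1998 → Tue Jun 9 1998.
Next: July 1998 → Thu Jul 9 1998.
August 1998: Sun Aug 9 1998.
September 1998: Wed Sep 9 1998.
Next: October 1998 → Fri Oct 9 1998.

Fri Oct 9 1998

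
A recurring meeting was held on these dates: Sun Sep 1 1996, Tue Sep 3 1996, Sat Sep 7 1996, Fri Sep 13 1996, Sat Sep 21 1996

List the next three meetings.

Tue Oct 1 1996, Sun Oct 13 1996, Sun Oct 27 1996

Gaps: 2, 4, 6, 8 days — each gap is 2 larger than the previous one.
Next gap: 10 days. Sat Sep 21 1996 + 10 days = Tue Oct 1 1996.
Next gap: 12 days. Tue Oct 1 1996 + 12 days = Sun Oct 13 1996.
Next gap: 14 days. Sun Oct 13 1996 + 14 days = Sun Oct 27 1996.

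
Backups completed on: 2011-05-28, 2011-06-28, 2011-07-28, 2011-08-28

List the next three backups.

The day-of-month is always 28 (31, 30, 31 days between events).
So this recurs on the 28th of each month.
Next: September 2011 → 2011-09-28.
Next: October 2011 → 2011-10-28.
Next: November 2011 → 2011-11-28.

2011-09-28, 2011-10-28, 2011-11-28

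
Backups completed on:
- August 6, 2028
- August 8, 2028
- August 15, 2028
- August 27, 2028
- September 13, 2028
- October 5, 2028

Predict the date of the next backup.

Intervals are 2, 7, 12, 17, 22 days — an arithmetic progression with common difference 5.
Next gap: 27 days. October 5, 2028 + 27 days = November 1, 2028.

November 1, 2028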